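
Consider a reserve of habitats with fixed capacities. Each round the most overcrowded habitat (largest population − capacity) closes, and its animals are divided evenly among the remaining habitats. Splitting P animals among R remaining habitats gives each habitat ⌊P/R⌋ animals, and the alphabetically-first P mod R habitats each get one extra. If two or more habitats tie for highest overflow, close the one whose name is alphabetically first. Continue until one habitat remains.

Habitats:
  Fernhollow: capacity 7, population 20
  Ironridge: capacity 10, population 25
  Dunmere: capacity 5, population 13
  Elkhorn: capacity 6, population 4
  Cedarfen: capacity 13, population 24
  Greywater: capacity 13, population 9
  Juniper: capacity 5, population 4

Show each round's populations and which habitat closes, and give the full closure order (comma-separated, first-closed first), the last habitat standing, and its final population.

Closure order: Ironridge, Fernhollow, Cedarfen, Dunmere, Elkhorn, Juniper
Last habitat: Greywater with 99 animals

Round 1: Cedarfen=24 Dunmere=13 Elkhorn=4 Fernhollow=20 Greywater=9 Ironridge=25 Juniper=4 → close Ironridge (overflow 15)
  25÷6 = 4 each, +1 to first 1
Round 2: Cedarfen=29 Dunmere=17 Elkhorn=8 Fernhollow=24 Greywater=13 Juniper=8 → close Fernhollow (overflow 17)
  24÷5 = 4 each, +1 to first 4
Round 3: Cedarfen=34 Dunmere=22 Elkhorn=13 Greywater=18 Juniper=12 → close Cedarfen (overflow 21)
  34÷4 = 8 each, +1 to first 2
Round 4: Dunmere=31 Elkhorn=22 Greywater=26 Juniper=20 → close Dunmere (overflow 26)
  31÷3 = 10 each, +1 to first 1
Round 5: Elkhorn=33 Greywater=36 Juniper=30 → close Elkhorn (overflow 27)
  33÷2 = 16 each, +1 to first 1
Round 6: Greywater=53 Juniper=46 → close Juniper (overflow 41)
  46÷1 = 46 each, +1 to first 0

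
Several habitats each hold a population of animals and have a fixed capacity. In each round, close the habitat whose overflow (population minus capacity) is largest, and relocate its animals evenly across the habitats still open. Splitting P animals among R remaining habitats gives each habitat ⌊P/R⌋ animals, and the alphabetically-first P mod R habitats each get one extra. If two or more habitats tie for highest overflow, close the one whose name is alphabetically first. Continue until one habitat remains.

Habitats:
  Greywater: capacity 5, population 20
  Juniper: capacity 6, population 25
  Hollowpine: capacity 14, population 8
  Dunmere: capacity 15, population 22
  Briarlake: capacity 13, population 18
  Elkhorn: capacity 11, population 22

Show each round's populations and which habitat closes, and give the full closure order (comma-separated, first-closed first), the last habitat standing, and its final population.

Closure order: Juniper, Greywater, Elkhorn, Dunmere, Briarlake
Last habitat: Hollowpine with 115 animals

Round 1: Briarlake=18 Dunmere=22 Elkhorn=22 Greywater=20 Hollowpine=8 Juniper=25 → close Juniper (overflow 19)
  25÷5 = 5 each, +1 to first 0
Round 2: Briarlake=23 Dunmere=27 Elkhorn=27 Greywater=25 Hollowpine=13 → close Greywater (overflow 20)
  25÷4 = 6 each, +1 to first 1
Round 3: Briarlake=30 Dunmere=33 Elkhorn=33 Hollowpine=19 → close Elkhorn (overflow 22)
  33÷3 = 11 each, +1 to first 0
Round 4: Briarlake=41 Dunmere=44 Hollowpine=30 → close Dunmere (overflow 29)
  44÷2 = 22 each, +1 to first 0
Round 5: Briarlake=63 Hollowpine=52 → close Briarlake (overflow 50)
  63÷1 = 63 each, +1 to first 0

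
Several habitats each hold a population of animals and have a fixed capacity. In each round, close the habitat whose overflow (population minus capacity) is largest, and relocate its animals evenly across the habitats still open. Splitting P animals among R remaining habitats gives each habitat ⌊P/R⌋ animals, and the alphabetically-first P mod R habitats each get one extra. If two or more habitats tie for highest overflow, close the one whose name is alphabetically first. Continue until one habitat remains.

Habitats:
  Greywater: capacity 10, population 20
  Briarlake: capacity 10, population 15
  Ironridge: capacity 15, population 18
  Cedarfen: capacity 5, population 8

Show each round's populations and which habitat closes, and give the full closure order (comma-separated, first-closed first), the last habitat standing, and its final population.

Round 1: Briarlake=15 Cedarfen=8 Greywater=20 Ironridge=18 → close Greywater (overflow 10)
  20÷3 = 6 each, +1 to first 2
Round 2: Briarlake=22 Cedarfen=15 Ironridge=24 → close Briarlake (overflow 12)
  22÷2 = 11 each, +1 to first 0
Round 3: Cedarfen=26 Ironridge=35 → close Cedarfen (overflow 21)
  26÷1 = 26 each, +1 to first 0

Closure order: Greywater, Briarlake, Cedarfen
Last habitat: Ironridge with 61 animals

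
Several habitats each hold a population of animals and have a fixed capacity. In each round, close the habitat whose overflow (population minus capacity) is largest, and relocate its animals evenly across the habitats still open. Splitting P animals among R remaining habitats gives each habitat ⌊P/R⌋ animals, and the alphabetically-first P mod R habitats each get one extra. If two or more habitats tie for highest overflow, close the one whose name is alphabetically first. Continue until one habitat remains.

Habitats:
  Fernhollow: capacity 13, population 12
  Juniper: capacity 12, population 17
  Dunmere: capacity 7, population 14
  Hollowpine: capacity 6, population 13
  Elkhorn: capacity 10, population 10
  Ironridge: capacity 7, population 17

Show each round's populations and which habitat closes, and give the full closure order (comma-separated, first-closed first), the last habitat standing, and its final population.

Round 1: Dunmere=14 Elkhorn=10 Fernhollow=12 Hollowpine=13 Ironridge=17 Juniper=17 → close Ironridge (overflow 10)
  17÷5 = 3 each, +1 to first 2
Round 2: Dunmere=18 Elkhorn=14 Fernhollow=15 Hollowpine=16 Juniper=20 → close Dunmere (overflow 11)
  18÷4 = 4 each, +1 to first 2
Round 3: Elkhorn=19 Fernhollow=20 Hollowpine=20 Juniper=24 → close Hollowpine (overflow 14)
  20÷3 = 6 each, +1 to first 2
Round 4: Elkhorn=26 Fernhollow=27 Juniper=30 → close Juniper (overflow 18)
  30÷2 = 15 each, +1 to first 0
Round 5: Elkhorn=41 Fernhollow=42 → close Elkhorn (overflow 31)
  41÷1 = 41 each, +1 to first 0

Closure order: Ironridge, Dunmere, Hollowpine, Juniper, Elkhorn
Last habitat: Fernhollow with 83 animals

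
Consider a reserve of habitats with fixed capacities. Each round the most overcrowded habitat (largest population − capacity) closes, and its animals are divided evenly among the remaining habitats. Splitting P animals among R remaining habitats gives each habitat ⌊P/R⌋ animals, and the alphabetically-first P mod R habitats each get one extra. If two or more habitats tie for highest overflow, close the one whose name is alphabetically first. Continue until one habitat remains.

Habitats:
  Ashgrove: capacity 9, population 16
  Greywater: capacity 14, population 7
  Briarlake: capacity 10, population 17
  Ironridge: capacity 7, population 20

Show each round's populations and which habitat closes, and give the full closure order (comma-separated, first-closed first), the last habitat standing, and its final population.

Round 1: Ashgrove=16 Briarlake=17 Greywater=7 Ironridge=20 → close Ironridge (overflow 13)
  20÷3 = 6 each, +1 to first 2
Round 2: Ashgrove=23 Briarlake=24 Greywater=13 → close Ashgrove (overflow 14)
  23÷2 = 11 each, +1 to first 1
Round 3: Briarlake=36 Greywater=24 → close Briarlake (overflow 26)
  36÷1 = 36 each, +1 to first 0

Closure order: Ironridge, Ashgrove, Briarlake
Last habitat: Greywater with 60 animals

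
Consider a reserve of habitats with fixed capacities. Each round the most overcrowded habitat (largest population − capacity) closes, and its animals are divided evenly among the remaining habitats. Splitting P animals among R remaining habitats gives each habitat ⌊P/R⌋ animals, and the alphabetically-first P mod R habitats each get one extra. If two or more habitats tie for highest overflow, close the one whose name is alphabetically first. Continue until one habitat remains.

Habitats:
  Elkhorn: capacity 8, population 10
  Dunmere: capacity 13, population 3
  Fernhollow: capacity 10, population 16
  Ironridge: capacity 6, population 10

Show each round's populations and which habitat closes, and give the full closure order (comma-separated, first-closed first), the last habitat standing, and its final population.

Closure order: Fernhollow, Ironridge, Elkhorn
Last habitat: Dunmere with 39 animals

Round 1: Dunmere=3 Elkhorn=10 Fernhollow=16 Ironridge=10 → close Fernhollow (overflow 6)
  16÷3 = 5 each, +1 to first 1
Round 2: Dunmere=9 Elkhorn=15 Ironridge=15 → close Ironridge (overflow 9)
  15÷2 = 7 each, +1 to first 1
Round 3: Dunmere=17 Elkhorn=22 → close Elkhorn (overflow 14)
  22÷1 = 22 each, +1 to first 0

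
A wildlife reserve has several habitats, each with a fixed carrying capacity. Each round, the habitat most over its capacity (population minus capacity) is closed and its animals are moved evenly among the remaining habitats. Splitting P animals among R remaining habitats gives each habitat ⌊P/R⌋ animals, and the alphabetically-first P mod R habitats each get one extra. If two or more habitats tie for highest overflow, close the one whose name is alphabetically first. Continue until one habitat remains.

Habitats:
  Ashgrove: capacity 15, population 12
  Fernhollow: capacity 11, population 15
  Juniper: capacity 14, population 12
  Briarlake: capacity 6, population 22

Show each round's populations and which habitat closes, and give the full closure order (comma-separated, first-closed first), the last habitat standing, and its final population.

Closure order: Briarlake, Fernhollow, Ashgrove
Last habitat: Juniper with 61 animals

Round 1: Ashgrove=12 Briarlake=22 Fernhollow=15 Juniper=12 → close Briarlake (overflow 16)
  22÷3 = 7 each, +1 to first 1
Round 2: Ashgrove=20 Fernhollow=22 Juniper=19 → close Fernhollow (overflow 11)
  22÷2 = 11 each, +1 to first 0
Round 3: Ashgrove=31 Juniper=30 → close Ashgrove (overflow 16)
  31÷1 = 31 each, +1 to first 0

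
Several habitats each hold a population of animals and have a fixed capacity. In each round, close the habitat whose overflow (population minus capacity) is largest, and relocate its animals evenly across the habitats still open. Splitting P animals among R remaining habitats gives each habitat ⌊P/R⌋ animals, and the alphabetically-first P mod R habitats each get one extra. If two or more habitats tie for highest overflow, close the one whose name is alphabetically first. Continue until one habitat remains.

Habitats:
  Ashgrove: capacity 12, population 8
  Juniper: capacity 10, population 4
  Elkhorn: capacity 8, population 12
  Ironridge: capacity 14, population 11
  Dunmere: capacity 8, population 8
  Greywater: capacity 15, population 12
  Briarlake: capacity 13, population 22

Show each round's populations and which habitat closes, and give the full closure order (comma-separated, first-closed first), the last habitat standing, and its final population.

Round 1: Ashgrove=8 Briarlake=22 Dunmere=8 Elkhorn=12 Greywater=12 Ironridge=11 Juniper=4 → close Briarlake (overflow 9)
  22÷6 = 3 each, +1 to first 4
Round 2: Ashgrove=12 Dunmere=12 Elkhorn=16 Greywater=16 Ironridge=14 Juniper=7 → close Elkhorn (overflow 8)
  16÷5 = 3 each, +1 to first 1
Round 3: Ashgrove=16 Dunmere=15 Greywater=19 Ironridge=17 Juniper=10 → close Dunmere (overflow 7)
  15÷4 = 3 each, +1 to first 3
Round 4: Ashgrove=20 Greywater=23 Ironridge=21 Juniper=13 → close Ashgrove (overflow 8)
  20÷3 = 6 each, +1 to first 2
Round 5: Greywater=30 Ironridge=28 Juniper=19 → close Greywater (overflow 15)
  30÷2 = 15 each, +1 to first 0
Round 6: Ironridge=43 Juniper=34 → close Ironridge (overflow 29)
  43÷1 = 43 each, +1 to first 0

Closure order: Briarlake, Elkhorn, Dunmere, Ashgrove, Greywater, Ironridge
Last habitat: Juniper with 77 animals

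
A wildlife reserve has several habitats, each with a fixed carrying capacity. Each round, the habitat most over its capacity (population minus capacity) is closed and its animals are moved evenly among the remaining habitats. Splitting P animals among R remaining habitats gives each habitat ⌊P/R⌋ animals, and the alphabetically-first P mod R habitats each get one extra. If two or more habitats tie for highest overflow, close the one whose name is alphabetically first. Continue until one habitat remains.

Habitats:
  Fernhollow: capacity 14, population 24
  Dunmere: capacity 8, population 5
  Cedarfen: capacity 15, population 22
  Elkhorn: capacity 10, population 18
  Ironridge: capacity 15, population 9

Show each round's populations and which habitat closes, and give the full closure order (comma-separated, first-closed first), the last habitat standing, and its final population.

Round 1: Cedarfen=22 Dunmere=5 Elkhorn=18 Fernhollow=24 Ironridge=9 → close Fernhollow (overflow 10)
  24÷4 = 6 each, +1 to first 0
Round 2: Cedarfen=28 Dunmere=11 Elkhorn=24 Ironridge=15 → close Elkhorn (overflow 14)
  24÷3 = 8 each, +1 to first 0
Round 3: Cedarfen=36 Dunmere=19 Ironridge=23 → close Cedarfen (overflow 21)
  36÷2 = 18 each, +1 to first 0
Round 4: Dunmere=37 Ironridge=41 → close Dunmere (overflow 29)
  37÷1 = 37 each, +1 to first 0

Closure order: Fernhollow, Elkhorn, Cedarfen, Dunmere
Last habitat: Ironridge with 78 animals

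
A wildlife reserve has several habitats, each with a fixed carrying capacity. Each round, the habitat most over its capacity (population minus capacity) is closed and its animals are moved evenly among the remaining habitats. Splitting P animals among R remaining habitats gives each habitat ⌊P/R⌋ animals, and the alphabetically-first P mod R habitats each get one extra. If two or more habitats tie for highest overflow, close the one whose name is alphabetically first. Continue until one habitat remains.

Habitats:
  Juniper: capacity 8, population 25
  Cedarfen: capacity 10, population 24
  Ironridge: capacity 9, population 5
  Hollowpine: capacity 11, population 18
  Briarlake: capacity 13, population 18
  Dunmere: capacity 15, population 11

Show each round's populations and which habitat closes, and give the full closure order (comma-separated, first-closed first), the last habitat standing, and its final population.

Round 1: Briarlake=18 Cedarfen=24 Dunmere=11 Hollowpine=18 Ironridge=5 Juniper=25 → close Juniper (overflow 17)
  25÷5 = 5 each, +1 to first 0
Round 2: Briarlake=23 Cedarfen=29 Dunmere=16 Hollowpine=23 Ironridge=10 → close Cedarfen (overflow 19)
  29÷4 = 7 each, +1 to first 1
Round 3: Briarlake=31 Dunmere=23 Hollowpine=30 Ironridge=17 → close Hollowpine (overflow 19)
  30÷3 = 10 each, +1 to first 0
Round 4: Briarlake=41 Dunmere=33 Ironridge=27 → close Briarlake (overflow 28)
  41÷2 = 20 each, +1 to first 1
Round 5: Dunmere=54 Ironridge=47 → close Dunmere (overflow 39)
  54÷1 = 54 each, +1 to first 0

Closure order: Juniper, Cedarfen, Hollowpine, Briarlake, Dunmere
Last habitat: Ironridge with 101 animals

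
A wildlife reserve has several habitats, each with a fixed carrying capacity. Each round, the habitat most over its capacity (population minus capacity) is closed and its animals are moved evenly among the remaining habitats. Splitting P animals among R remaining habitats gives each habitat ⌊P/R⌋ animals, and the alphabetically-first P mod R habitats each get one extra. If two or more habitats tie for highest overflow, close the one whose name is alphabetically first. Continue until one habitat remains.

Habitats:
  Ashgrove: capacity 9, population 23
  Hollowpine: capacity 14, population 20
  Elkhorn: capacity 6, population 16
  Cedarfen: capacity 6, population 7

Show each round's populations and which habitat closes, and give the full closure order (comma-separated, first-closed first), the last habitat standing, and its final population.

Closure order: Ashgrove, Elkhorn, Hollowpine
Last habitat: Cedarfen with 66 animals

Round 1: Ashgrove=23 Cedarfen=7 Elkhorn=16 Hollowpine=20 → close Ashgrove (overflow 14)
  23÷3 = 7 each, +1 to first 2
Round 2: Cedarfen=15 Elkhorn=24 Hollowpine=27 → close Elkhorn (overflow 18)
  24÷2 = 12 each, +1 to first 0
Round 3: Cedarfen=27 Hollowpine=39 → close Hollowpine (overflow 25)
  39÷1 = 39 each, +1 to first 0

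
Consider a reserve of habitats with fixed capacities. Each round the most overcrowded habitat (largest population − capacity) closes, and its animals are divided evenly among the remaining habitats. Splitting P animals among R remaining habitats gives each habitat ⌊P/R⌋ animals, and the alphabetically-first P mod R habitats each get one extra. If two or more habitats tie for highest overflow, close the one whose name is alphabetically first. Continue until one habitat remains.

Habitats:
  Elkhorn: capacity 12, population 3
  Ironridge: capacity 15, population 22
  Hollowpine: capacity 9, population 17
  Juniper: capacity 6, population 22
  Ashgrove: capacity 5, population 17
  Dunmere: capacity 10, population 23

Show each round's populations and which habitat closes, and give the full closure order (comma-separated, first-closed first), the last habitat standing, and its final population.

Closure order: Juniper, Dunmere, Ashgrove, Hollowpine, Ironridge
Last habitat: Elkhorn with 104 animals

Round 1: Ashgrove=17 Dunmere=23 Elkhorn=3 Hollowpine=17 Ironridge=22 Juniper=22 → close Juniper (overflow 16)
  22÷5 = 4 each, +1 to first 2
Round 2: Ashgrove=22 Dunmere=28 Elkhorn=7 Hollowpine=21 Ironridge=26 → close Dunmere (overflow 18)
  28÷4 = 7 each, +1 to first 0
Round 3: Ashgrove=29 Elkhorn=14 Hollowpine=28 Ironridge=33 → close Ashgrove (overflow 24)
  29÷3 = 9 each, +1 to first 2
Round 4: Elkhorn=24 Hollowpine=38 Ironridge=42 → close Hollowpine (overflow 29)
  38÷2 = 19 each, +1 to first 0
Round 5: Elkhorn=43 Ironridge=61 → close Ironridge (overflow 46)
  61÷1 = 61 each, +1 to first 0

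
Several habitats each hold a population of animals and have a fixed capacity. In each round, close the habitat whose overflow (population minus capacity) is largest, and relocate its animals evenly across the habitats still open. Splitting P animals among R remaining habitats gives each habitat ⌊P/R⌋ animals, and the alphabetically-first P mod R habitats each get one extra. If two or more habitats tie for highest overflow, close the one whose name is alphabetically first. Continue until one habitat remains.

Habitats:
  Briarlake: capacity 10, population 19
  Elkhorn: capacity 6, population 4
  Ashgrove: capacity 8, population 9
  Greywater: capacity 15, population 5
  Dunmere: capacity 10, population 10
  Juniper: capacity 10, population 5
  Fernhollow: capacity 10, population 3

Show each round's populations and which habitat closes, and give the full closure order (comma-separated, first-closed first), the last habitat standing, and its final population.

Round 1: Ashgrove=9 Briarlake=19 Dunmere=10 Elkhorn=4 Fernhollow=3 Greywater=5 Juniper=5 → close Briarlake (overflow 9)
  19÷6 = 3 each, +1 to first 1
Round 2: Ashgrove=13 Dunmere=13 Elkhorn=7 Fernhollow=6 Greywater=8 Juniper=8 → close Ashgrove (overflow 5)
  13÷5 = 2 each, +1 to first 3
Round 3: Dunmere=16 Elkhorn=10 Fernhollow=9 Greywater=10 Juniper=10 → close Dunmere (overflow 6)
  16÷4 = 4 each, +1 to first 0
Round 4: Elkhorn=14 Fernhollow=13 Greywater=14 Juniper=14 → close Elkhorn (overflow 8)
  14÷3 = 4 each, +1 to first 2
Round 5: Fernhollow=18 Greywater=19 Juniper=18 → close Fernhollow (overflow 8)
  18÷2 = 9 each, +1 to first 0
Round 6: Greywater=28 Juniper=27 → close Juniper (overflow 17)
  27÷1 = 27 each, +1 to first 0

Closure order: Briarlake, Ashgrove, Dunmere, Elkhorn, Fernhollow, Juniper
Last habitat: Greywater with 55 animals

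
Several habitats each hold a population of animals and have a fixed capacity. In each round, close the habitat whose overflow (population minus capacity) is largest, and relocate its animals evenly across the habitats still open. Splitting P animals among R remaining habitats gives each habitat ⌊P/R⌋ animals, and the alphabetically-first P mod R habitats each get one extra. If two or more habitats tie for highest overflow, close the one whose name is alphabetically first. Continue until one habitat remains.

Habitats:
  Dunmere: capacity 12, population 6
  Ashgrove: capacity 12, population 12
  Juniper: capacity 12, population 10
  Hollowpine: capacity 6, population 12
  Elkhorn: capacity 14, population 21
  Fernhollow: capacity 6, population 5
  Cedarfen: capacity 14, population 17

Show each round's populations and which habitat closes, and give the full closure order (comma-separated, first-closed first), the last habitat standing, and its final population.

Round 1: Ashgrove=12 Cedarfen=17 Dunmere=6 Elkhorn=21 Fernhollow=5 Hollowpine=12 Juniper=10 → close Elkhorn (overflow 7)
  21÷6 = 3 each, +1 to first 3
Round 2: Ashgrove=16 Cedarfen=21 Dunmere=10 Fernhollow=8 Hollowpine=15 Juniper=13 → close Hollowpine (overflow 9)
  15÷5 = 3 each, +1 to first 0
Round 3: Ashgrove=19 Cedarfen=24 Dunmere=13 Fernhollow=11 Juniper=16 → close Cedarfen (overflow 10)
  24÷4 = 6 each, +1 to first 0
Round 4: Ashgrove=25 Dunmere=19 Fernhollow=17 Juniper=22 → close Ashgrove (overflow 13)
  25÷3 = 8 each, +1 to first 1
Round 5: Dunmere=28 Fernhollow=25 Juniper=30 → close Fernhollow (overflow 19)
  25÷2 = 12 each, +1 to first 1
Round 6: Dunmere=41 Juniper=42 → close Juniper (overflow 30)
  42÷1 = 42 each, +1 to first 0

Closure order: Elkhorn, Hollowpine, Cedarfen, Ashgrove, Fernhollow, Juniper
Last habitat: Dunmere with 83 animals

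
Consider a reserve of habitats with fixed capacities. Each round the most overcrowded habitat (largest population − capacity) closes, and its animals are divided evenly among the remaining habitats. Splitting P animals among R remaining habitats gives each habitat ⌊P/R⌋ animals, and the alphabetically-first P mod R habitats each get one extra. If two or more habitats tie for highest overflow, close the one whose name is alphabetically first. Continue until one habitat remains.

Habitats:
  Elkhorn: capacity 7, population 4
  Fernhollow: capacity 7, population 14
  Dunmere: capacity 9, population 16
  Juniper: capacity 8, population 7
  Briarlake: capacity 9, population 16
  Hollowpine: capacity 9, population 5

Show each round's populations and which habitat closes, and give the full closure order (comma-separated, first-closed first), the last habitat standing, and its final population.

Closure order: Briarlake, Dunmere, Fernhollow, Juniper, Elkhorn
Last habitat: Hollowpine with 62 animals

Round 1: Briarlake=16 Dunmere=16 Elkhorn=4 Fernhollow=14 Hollowpine=5 Juniper=7 → close Briarlake (overflow 7)
  16÷5 = 3 each, +1 to first 1
Round 2: Dunmere=20 Elkhorn=7 Fernhollow=17 Hollowpine=8 Juniper=10 → close Dunmere (overflow 11)
  20÷4 = 5 each, +1 to first 0
Round 3: Elkhorn=12 Fernhollow=22 Hollowpine=13 Juniper=15 → close Fernhollow (overflow 15)
  22÷3 = 7 each, +1 to first 1
Round 4: Elkhorn=20 Hollowpine=20 Juniper=22 → close Juniper (overflow 14)
  22÷2 = 11 each, +1 to first 0
Round 5: Elkhorn=31 Hollowpine=31 → close Elkhorn (overflow 24)
  31÷1 = 31 each, +1 to first 0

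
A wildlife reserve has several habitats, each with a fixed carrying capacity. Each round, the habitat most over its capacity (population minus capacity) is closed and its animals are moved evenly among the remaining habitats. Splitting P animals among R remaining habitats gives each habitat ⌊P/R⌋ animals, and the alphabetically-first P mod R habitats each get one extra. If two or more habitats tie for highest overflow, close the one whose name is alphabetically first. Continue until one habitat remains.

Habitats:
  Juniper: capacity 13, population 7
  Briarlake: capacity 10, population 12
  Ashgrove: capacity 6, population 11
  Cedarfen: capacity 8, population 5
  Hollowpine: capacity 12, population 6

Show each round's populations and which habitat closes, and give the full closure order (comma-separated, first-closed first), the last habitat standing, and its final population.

Closure order: Ashgrove, Briarlake, Cedarfen, Hollowpine
Last habitat: Juniper with 41 animals

Round 1: Ashgrove=11 Briarlake=12 Cedarfen=5 Hollowpine=6 Juniper=7 → close Ashgrove (overflow 5)
  11÷4 = 2 each, +1 to first 3
Round 2: Briarlake=15 Cedarfen=8 Hollowpine=9 Juniper=9 → close Briarlake (overflow 5)
  15÷3 = 5 each, +1 to first 0
Round 3: Cedarfen=13 Hollowpine=14 Juniper=14 → close Cedarfen (overflow 5)
  13÷2 = 6 each, +1 to first 1
Round 4: Hollowpine=21 Juniper=20 → close Hollowpine (overflow 9)
  21÷1 = 21 each, +1 to first 0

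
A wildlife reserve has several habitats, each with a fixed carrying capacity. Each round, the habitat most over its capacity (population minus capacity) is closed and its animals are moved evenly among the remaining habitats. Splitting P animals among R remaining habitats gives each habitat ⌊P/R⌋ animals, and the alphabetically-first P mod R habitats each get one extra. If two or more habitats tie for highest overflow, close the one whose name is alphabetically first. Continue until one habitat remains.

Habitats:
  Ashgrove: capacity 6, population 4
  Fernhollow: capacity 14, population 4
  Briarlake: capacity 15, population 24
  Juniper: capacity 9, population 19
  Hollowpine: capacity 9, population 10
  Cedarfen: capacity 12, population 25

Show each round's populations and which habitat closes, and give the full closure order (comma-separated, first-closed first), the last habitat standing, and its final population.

Closure order: Cedarfen, Juniper, Briarlake, Hollowpine, Ashgrove
Last habitat: Fernhollow with 86 animals

Round 1: Ashgrove=4 Briarlake=24 Cedarfen=25 Fernhollow=4 Hollowpine=10 Juniper=19 → close Cedarfen (overflow 13)
  25÷5 = 5 each, +1 to first 0
Round 2: Ashgrove=9 Briarlake=29 Fernhollow=9 Hollowpine=15 Juniper=24 → close Juniper (overflow 15)
  24÷4 = 6 each, +1 to first 0
Round 3: Ashgrove=15 Briarlake=35 Fernhollow=15 Hollowpine=21 → close Briarlake (overflow 20)
  35÷3 = 11 each, +1 to first 2
Round 4: Ashgrove=27 Fernhollow=27 Hollowpine=32 → close Hollowpine (overflow 23)
  32÷2 = 16 each, +1 to first 0
Round 5: Ashgrove=43 Fernhollow=43 → close Ashgrove (overflow 37)
  43÷1 = 43 each, +1 to first 0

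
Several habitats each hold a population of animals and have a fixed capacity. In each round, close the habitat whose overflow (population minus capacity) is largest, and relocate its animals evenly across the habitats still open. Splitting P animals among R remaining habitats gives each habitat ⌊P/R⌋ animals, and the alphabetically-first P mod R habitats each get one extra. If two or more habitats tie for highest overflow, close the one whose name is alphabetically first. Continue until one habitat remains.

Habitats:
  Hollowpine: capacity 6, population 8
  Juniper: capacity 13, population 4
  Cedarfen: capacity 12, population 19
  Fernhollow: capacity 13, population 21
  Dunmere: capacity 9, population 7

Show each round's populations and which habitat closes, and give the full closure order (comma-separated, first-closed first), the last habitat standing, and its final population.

Round 1: Cedarfen=19 Dunmere=7 Fernhollow=21 Hollowpine=8 Juniper=4 → close Fernhollow (overflow 8)
  21÷4 = 5 each, +1 to first 1
Round 2: Cedarfen=25 Dunmere=12 Hollowpine=13 Juniper=9 → close Cedarfen (overflow 13)
  25÷3 = 8 each, +1 to first 1
Round 3: Dunmere=21 Hollowpine=21 Juniper=17 → close Hollowpine (overflow 15)
  21÷2 = 10 each, +1 to first 1
Round 4: Dunmere=32 Juniper=27 → close Dunmere (overflow 23)
  32÷1 = 32 each, +1 to first 0

Closure order: Fernhollow, Cedarfen, Hollowpine, Dunmere
Last habitat: Juniper with 59 animals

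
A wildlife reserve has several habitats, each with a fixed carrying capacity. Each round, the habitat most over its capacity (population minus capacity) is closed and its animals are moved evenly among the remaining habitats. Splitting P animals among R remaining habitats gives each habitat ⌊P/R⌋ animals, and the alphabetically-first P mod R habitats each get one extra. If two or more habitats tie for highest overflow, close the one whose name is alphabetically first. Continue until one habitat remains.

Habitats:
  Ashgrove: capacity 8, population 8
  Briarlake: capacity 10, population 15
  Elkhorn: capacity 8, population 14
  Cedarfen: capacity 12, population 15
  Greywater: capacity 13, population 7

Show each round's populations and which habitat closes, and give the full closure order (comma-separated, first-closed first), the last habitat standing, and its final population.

Round 1: Ashgrove=8 Briarlake=15 Cedarfen=15 Elkhorn=14 Greywater=7 → close Elkhorn (overflow 6)
  14÷4 = 3 each, +1 to first 2
Round 2: Ashgrove=12 Briarlake=19 Cedarfen=18 Greywater=10 → close Briarlake (overflow 9)
  19÷3 = 6 each, +1 to first 1
Round 3: Ashgrove=19 Cedarfen=24 Greywater=16 → close Cedarfen (overflow 12)
  24÷2 = 12 each, +1 to first 0
Round 4: Ashgrove=31 Greywater=28 → close Ashgrove (overflow 23)
  31÷1 = 31 each, +1 to first 0

Closure order: Elkhorn, Briarlake, Cedarfen, Ashgrove
Last habitat: Greywater with 59 animals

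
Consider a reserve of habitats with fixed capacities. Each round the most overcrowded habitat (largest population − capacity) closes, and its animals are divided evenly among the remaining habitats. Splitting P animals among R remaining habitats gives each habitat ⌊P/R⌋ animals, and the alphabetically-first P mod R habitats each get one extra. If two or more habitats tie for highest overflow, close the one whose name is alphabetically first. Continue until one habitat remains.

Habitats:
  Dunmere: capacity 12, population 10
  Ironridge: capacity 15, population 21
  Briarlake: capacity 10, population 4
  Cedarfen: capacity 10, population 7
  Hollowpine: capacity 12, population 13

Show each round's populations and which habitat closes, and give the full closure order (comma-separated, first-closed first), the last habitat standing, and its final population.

Round 1: Briarlake=4 Cedarfen=7 Dunmere=10 Hollowpine=13 Ironridge=21 → close Ironridge (overflow 6)
  21÷4 = 5 each, +1 to first 1
Round 2: Briarlake=10 Cedarfen=12 Dunmere=15 Hollowpine=18 → close Hollowpine (overflow 6)
  18÷3 = 6 each, +1 to first 0
Round 3: Briarlake=16 Cedarfen=18 Dunmere=21 → close Dunmere (overflow 9)
  21÷2 = 10 each, +1 to first 1
Round 4: Briarlake=27 Cedarfen=28 → close Cedarfen (overflow 18)
  28÷1 = 28 each, +1 to first 0

Closure order: Ironridge, Hollowpine, Dunmere, Cedarfen
Last habitat: Briarlake with 55 animals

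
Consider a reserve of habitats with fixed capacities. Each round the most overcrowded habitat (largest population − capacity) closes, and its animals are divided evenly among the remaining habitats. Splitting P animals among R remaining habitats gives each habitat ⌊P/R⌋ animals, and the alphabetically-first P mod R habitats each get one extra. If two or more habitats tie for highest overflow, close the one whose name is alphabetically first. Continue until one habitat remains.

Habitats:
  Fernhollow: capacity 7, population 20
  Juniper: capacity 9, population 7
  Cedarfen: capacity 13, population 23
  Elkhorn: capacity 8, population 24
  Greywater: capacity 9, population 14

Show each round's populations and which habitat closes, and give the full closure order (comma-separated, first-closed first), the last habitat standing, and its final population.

Round 1: Cedarfen=23 Elkhorn=24 Fernhollow=20 Greywater=14 Juniper=7 → close Elkhorn (overflow 16)
  24÷4 = 6 each, +1 to first 0
Round 2: Cedarfen=29 Fernhollow=26 Greywater=20 Juniper=13 → close Fernhollow (overflow 19)
  26÷3 = 8 each, +1 to first 2
Round 3: Cedarfen=38 Greywater=29 Juniper=21 → close Cedarfen (overflow 25)
  38÷2 = 19 each, +1 to first 0
Round 4: Greywater=48 Juniper=40 → close Greywater (overflow 39)
  48÷1 = 48 each, +1 to first 0

Closure order: Elkhorn, Fernhollow, Cedarfen, Greywater
Last habitat: Juniper with 88 animals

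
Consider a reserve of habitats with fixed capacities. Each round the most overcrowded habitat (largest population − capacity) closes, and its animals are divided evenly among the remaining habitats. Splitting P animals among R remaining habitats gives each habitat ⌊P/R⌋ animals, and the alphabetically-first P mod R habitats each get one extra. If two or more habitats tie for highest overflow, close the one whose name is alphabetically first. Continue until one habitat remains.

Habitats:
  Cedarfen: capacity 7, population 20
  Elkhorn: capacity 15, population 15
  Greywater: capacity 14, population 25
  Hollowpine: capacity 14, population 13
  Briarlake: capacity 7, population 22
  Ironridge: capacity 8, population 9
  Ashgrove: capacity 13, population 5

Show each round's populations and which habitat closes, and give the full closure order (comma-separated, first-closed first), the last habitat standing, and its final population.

Round 1: Ashgrove=5 Briarlake=22 Cedarfen=20 Elkhorn=15 Greywater=25 Hollowpine=13 Ironridge=9 → close Briarlake (overflow 15)
  22÷6 = 3 each, +1 to first 4
Round 2: Ashgrove=9 Cedarfen=24 Elkhorn=19 Greywater=29 Hollowpine=16 Ironridge=12 → close Cedarfen (overflow 17)
  24÷5 = 4 each, +1 to first 4
Round 3: Ashgrove=14 Elkhorn=24 Greywater=34 Hollowpine=21 Ironridge=16 → close Greywater (overflow 20)
  34÷4 = 8 each, +1 to first 2
Round 4: Ashgrove=23 Elkhorn=33 Hollowpine=29 Ironridge=24 → close Elkhorn (overflow 18)
  33÷3 = 11 each, +1 to first 0
Round 5: Ashgrove=34 Hollowpine=40 Ironridge=35 → close Ironridge (overflow 27)
  35÷2 = 17 each, +1 to first 1
Round 6: Ashgrove=52 Hollowpine=57 → close Hollowpine (overflow 43)
  57÷1 = 57 each, +1 to first 0

Closure order: Briarlake, Cedarfen, Greywater, Elkhorn, Ironridge, Hollowpine
Last habitat: Ashgrove with 109 animals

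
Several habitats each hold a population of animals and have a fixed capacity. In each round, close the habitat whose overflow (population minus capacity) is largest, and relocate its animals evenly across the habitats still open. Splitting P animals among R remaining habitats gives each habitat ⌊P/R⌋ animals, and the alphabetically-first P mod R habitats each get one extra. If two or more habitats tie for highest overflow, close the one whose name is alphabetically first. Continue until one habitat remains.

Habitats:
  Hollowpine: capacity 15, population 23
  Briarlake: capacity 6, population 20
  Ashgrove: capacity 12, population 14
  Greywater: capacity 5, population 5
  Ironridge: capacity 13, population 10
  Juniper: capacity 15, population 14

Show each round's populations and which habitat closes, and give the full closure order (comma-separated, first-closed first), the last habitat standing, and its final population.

Closure order: Briarlake, Hollowpine, Ashgrove, Greywater, Ironridge
Last habitat: Juniper with 86 animals

Round 1: Ashgrove=14 Briarlake=20 Greywater=5 Hollowpine=23 Ironridge=10 Juniper=14 → close Briarlake (overflow 14)
  20÷5 = 4 each, +1 to first 0
Round 2: Ashgrove=18 Greywater=9 Hollowpine=27 Ironridge=14 Juniper=18 → close Hollowpine (overflow 12)
  27÷4 = 6 each, +1 to first 3
Round 3: Ashgrove=25 Greywater=16 Ironridge=21 Juniper=24 → close Ashgrove (overflow 13)
  25÷3 = 8 each, +1 to first 1
Round 4: Greywater=25 Ironridge=29 Juniper=32 → close Greywater (overflow 20)
  25÷2 = 12 each, +1 to first 1
Round 5: Ironridge=42 Juniper=44 → close Ironridge (overflow 29)
  42÷1 = 42 each, +1 to first 0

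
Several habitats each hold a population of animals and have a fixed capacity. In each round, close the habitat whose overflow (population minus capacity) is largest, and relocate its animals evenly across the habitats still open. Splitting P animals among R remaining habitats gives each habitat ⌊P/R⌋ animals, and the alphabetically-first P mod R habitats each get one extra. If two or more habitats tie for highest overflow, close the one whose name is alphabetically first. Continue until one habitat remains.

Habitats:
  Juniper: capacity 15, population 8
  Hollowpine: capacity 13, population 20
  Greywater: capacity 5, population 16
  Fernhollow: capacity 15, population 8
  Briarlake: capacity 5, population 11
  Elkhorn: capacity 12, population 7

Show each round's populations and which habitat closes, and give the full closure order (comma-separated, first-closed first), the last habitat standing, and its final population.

Closure order: Greywater, Briarlake, Hollowpine, Elkhorn, Fernhollow
Last habitat: Juniper with 70 animals

Round 1: Briarlake=11 Elkhorn=7 Fernhollow=8 Greywater=16 Hollowpine=20 Juniper=8 → close Greywater (overflow 11)
  16÷5 = 3 each, +1 to first 1
Round 2: Briarlake=15 Elkhorn=10 Fernhollow=11 Hollowpine=23 Juniper=11 → close Briarlake (overflow 10)
  15÷4 = 3 each, +1 to first 3
Round 3: Elkhorn=14 Fernhollow=15 Hollowpine=27 Juniper=14 → close Hollowpine (overflow 14)
  27÷3 = 9 each, +1 to first 0
Round 4: Elkhorn=23 Fernhollow=24 Juniper=23 → close Elkhorn (overflow 11)
  23÷2 = 11 each, +1 to first 1
Round 5: Fernhollow=36 Juniper=34 → close Fernhollow (overflow 21)
  36÷1 = 36 each, +1 to first 0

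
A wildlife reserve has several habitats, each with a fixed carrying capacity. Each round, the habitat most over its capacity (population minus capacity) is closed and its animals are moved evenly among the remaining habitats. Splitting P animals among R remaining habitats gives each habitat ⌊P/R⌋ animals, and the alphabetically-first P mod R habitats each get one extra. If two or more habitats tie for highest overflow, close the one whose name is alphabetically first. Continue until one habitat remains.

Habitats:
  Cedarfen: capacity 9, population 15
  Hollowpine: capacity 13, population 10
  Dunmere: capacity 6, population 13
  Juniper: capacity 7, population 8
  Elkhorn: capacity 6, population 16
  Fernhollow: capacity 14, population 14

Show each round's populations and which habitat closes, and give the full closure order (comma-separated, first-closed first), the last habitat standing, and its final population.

Closure order: Elkhorn, Cedarfen, Dunmere, Fernhollow, Juniper
Last habitat: Hollowpine with 76 animals

Round 1: Cedarfen=15 Dunmere=13 Elkhorn=16 Fernhollow=14 Hollowpine=10 Juniper=8 → close Elkhorn (overflow 10)
  16÷5 = 3 each, +1 to first 1
Round 2: Cedarfen=19 Dunmere=16 Fernhollow=17 Hollowpine=13 Juniper=11 → close Cedarfen (overflow 10)
  19÷4 = 4 each, +1 to first 3
Round 3: Dunmere=21 Fernhollow=22 Hollowpine=18 Juniper=15 → close Dunmere (overflow 15)
  21÷3 = 7 each, +1 to first 0
Round 4: Fernhollow=29 Hollowpine=25 Juniper=22 → close Fernhollow (overflow 15)
  29÷2 = 14 each, +1 to first 1
Round 5: Hollowpine=40 Juniper=36 → close Juniper (overflow 29)
  36÷1 = 36 each, +1 to first 0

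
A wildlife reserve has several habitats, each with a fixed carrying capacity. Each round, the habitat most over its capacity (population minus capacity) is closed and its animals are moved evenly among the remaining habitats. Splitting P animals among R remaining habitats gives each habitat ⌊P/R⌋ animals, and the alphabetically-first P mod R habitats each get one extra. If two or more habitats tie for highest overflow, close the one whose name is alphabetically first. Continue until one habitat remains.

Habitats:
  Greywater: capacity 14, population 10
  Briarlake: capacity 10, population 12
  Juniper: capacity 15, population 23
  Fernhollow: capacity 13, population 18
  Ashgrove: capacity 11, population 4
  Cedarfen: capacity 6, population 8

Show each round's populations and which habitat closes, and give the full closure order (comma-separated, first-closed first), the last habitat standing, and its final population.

Round 1: Ashgrove=4 Briarlake=12 Cedarfen=8 Fernhollow=18 Greywater=10 Juniper=23 → close Juniper (overflow 8)
  23÷5 = 4 each, +1 to first 3
Round 2: Ashgrove=9 Briarlake=17 Cedarfen=13 Fernhollow=22 Greywater=14 → close Fernhollow (overflow 9)
  22÷4 = 5 each, +1 to first 2
Round 3: Ashgrove=15 Briarlake=23 Cedarfen=18 Greywater=19 → close Briarlake (overflow 13)
  23÷3 = 7 each, +1 to first 2
Round 4: Ashgrove=23 Cedarfen=26 Greywater=26 → close Cedarfen (overflow 20)
  26÷2 = 13 each, +1 to first 0
Round 5: Ashgrove=36 Greywater=39 → close Ashgrove (overflow 25)
  36÷1 = 36 each, +1 to first 0

Closure order: Juniper, Fernhollow, Briarlake, Cedarfen, Ashgrove
Last habitat: Greywater with 75 animals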